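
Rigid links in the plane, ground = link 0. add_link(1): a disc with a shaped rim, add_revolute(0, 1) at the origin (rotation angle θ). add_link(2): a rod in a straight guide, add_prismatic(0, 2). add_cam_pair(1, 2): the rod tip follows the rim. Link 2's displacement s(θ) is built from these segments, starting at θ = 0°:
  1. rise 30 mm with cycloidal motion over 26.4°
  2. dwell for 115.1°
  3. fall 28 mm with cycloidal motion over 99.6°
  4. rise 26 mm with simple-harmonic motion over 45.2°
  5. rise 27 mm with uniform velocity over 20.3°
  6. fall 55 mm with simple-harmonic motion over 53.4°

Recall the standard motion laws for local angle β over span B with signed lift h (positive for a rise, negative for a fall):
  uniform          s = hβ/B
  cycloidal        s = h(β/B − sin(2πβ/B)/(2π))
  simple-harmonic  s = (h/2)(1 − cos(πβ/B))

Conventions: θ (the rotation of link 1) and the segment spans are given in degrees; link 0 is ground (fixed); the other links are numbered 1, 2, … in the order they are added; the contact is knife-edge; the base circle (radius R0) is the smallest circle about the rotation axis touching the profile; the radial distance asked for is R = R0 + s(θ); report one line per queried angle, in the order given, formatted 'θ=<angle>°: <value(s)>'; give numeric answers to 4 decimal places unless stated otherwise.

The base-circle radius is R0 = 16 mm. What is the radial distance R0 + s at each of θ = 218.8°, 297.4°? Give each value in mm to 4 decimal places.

segment 1 (0° to 26.4°, cycloidal, h = 30) is passed completely: s = 0.0000 + (30) = 30.0000
segment 2 (26.4° to 141.5°, dwell): s unchanged at 30.0000
θ = 218.8° falls in segment 3 (141.5° to 241.1°, cycloidal, h = -28): β = 218.8 − 141.5 = 77.3°, B = 99.6°; Δs = -28·(0.7761 − sin(2π·0.7761)/(2π)) = -26.1275; s = 30.0000 − 26.1275 = 3.8725
segment 3 (141.5° to 241.1°, cycloidal, h = -28) is passed completely: s = 30.0000 + (-28) = 2.0000
segment 4 (241.1° to 286.3°, simple-harmonic, h = 26) is passed completely: s = 2.0000 + (26) = 28.0000
θ = 297.4° falls in segment 5 (286.3° to 306.6°, uniform, h = 27): β = 297.4 − 286.3 = 11.1°, B = 20.3°; Δs = 27·11.1/20.3 = 14.7635; s = 28.0000 + 14.7635 = 42.7635
θ=218.8°: R = R0 + s = 16 + 3.8725 = 19.8725
θ=297.4°: R = R0 + s = 16 + 42.7635 = 58.7635

θ=218.8°: 19.8725
θ=297.4°: 58.7635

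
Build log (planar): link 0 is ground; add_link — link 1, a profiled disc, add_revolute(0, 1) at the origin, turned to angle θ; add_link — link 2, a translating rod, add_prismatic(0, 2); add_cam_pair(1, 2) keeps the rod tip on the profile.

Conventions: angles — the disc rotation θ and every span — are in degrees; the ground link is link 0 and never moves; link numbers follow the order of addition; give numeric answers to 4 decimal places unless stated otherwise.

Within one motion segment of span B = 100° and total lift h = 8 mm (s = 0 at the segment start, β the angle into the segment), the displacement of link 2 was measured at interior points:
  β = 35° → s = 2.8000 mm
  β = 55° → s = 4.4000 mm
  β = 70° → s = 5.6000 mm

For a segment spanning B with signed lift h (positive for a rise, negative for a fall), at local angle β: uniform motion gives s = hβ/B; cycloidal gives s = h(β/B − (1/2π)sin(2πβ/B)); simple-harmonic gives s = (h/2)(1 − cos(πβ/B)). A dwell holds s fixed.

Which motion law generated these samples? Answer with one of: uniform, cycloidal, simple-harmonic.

candidates at β/B = r: uniform s = h·r (linear in β); cycloidal s = h·(r − sin(2πr)/(2π)); simple-harmonic s = (h/2)(1 − cos(πr))
β=35°: printed 2.8000 | uniform 2.8000, cycloidal 1.7699, simple-harmonic 2.1840
β=55°: printed 4.4000 | uniform 4.4000, cycloidal 4.7935, simple-harmonic 4.6257
β=70°: printed 5.6000 | uniform 5.6000, cycloidal 6.8109, simple-harmonic 6.3511
only one law matches every sample → uniform

uniform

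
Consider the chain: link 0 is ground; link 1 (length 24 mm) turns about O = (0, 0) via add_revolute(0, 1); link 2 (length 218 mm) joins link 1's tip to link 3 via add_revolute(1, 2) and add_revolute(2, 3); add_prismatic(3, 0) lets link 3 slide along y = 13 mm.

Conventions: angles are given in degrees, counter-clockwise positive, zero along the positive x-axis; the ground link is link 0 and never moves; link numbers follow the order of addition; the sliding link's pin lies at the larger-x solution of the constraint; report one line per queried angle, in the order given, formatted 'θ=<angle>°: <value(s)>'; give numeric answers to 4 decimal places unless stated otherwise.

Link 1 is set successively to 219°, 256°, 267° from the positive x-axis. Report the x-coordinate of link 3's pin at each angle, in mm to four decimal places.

geometry: r = 24 mm, L = 218 mm, e = 13 mm
θ=219°: crank pin P = (r cos θ, r sin θ) = (-18.651503, -15.103689)
θ=219°: h = r sin θ − e = -15.103689 − 13 = -28.103689
θ=219°: x = r cos θ + √(L² − h²) = -18.651503 + 216.180903 = 197.529400
θ=256°: crank pin P = (r cos θ, r sin θ) = (-5.806125, -23.287097)
θ=256°: h = r sin θ − e = -23.287097 − 13 = -36.287097
θ=256°: x = r cos θ + √(L² − h²) = -5.806125 + 214.958709 = 209.152583
θ=267°: crank pin P = (r cos θ, r sin θ) = (-1.256063, -23.967109)
θ=267°: h = r sin θ − e = -23.967109 − 13 = -36.967109
θ=267°: x = r cos θ + √(L² − h²) = -1.256063 + 214.842810 = 213.586747

θ=219°: 197.5294
θ=256°: 209.1526
θ=267°: 213.5867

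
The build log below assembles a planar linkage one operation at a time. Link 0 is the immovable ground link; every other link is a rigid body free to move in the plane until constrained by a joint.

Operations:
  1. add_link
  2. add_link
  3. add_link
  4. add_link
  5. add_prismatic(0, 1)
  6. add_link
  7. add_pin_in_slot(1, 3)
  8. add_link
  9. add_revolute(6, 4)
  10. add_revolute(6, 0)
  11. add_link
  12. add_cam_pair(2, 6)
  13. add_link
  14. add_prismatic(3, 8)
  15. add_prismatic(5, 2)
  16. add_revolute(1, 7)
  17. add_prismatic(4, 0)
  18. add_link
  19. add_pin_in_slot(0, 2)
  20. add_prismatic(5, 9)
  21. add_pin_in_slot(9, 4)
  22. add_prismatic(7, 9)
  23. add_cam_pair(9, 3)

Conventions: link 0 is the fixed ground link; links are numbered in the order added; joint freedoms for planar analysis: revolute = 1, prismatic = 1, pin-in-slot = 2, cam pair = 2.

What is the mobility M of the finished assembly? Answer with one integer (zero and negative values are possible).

(L,J1,J2)=(1,0,0); link0 fixed
link1: (2,0,0)
link2: (3,0,0)
link3: (4,0,0)
link4: (5,0,0)
P 0-1 [J1]: (5,1,0)
link5: (6,1,0)
PS 1-3 [J2]: (6,1,1)
link6: (7,1,1)
R 6-4 [J1]: (7,2,1)
R 6-0 [J1]: (7,3,1)
link7: (8,3,1)
C 2-6 [J2]: (8,3,2)
link8: (9,3,2)
P 3-8 [J1]: (9,4,2)
P 5-2 [J1]: (9,5,2)
R 1-7 [J1]: (9,6,2)
P 4-0 [J1]: (9,7,2)
link9: (10,7,2)
PS 0-2 [J2]: (10,7,3)
P 5-9 [J1]: (10,8,3)
PS 9-4 [J2]: (10,8,4)
P 7-9 [J1]: (10,9,4)
C 9-3 [J2]: (10,9,5)
Grübler: 3·9 − 2·9 − 5 = 4

M = 4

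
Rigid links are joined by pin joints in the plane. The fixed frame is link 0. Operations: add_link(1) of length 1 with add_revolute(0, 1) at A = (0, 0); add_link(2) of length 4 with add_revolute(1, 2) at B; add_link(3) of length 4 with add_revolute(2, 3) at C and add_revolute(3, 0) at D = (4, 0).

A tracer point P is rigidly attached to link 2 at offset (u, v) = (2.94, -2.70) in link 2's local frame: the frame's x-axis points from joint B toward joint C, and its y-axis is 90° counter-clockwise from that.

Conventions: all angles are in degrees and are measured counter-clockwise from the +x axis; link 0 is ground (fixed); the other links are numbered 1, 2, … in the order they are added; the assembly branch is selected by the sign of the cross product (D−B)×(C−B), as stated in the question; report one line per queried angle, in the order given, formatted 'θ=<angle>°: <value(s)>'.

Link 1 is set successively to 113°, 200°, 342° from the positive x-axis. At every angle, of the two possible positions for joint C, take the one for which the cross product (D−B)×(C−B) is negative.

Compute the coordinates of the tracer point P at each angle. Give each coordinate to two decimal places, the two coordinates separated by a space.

A=(0,0), D=(4.00,0)
θ=113°: B = A + 1.00·(cos113°, sin113°) = (-0.3907, 0.9205)
θ=113°: |BD| = 4.4862
θ=113°: circle(B,4.00) ∩ circle(D,4.00): a=2.2431, h=3.3119
θ=113°:   candidates: C₊=(2.4842,3.7017) cross=14.858; C₋=(1.1251,-2.7812) cross=-14.858
θ=113°:   branch - wants cross < 0 → take C=(1.1251,-2.7812) (cross=-14.858)
θ=113°: ex = (C−B)/|BC| = (0.3790,-0.9254); ey = (0.9254,0.3790)
θ=113°: P = B + 2.94·ex + -2.70·ey = (-1.7752,-2.8234)
θ=200°: B = A + 1.00·(cos200°, sin200°) = (-0.9397, -0.3420)
θ=200°: |BD| = 4.9515
θ=200°: circle(B,4.00) ∩ circle(D,4.00): a=2.4758, h=3.1418
θ=200°:   candidates: C₊=(1.3131,2.9632) cross=15.556; C₋=(1.7472,-3.3053) cross=-15.556
θ=200°:   branch - wants cross < 0 → take C=(1.7472,-3.3053) (cross=-15.556)
θ=200°: ex = (C−B)/|BC| = (0.6717,-0.7408); ey = (0.7408,0.6717)
θ=200°: P = B + 2.94·ex + -2.70·ey = (-0.9650,-4.3336)
θ=342°: B = A + 1.00·(cos342°, sin342°) = (0.9511, -0.3090)
θ=342°: |BD| = 3.0646
θ=342°: circle(B,4.00) ∩ circle(D,4.00): a=1.5323, h=3.6949
θ=342°:   candidates: C₊=(2.1030,3.5215) cross=11.323; C₋=(2.8481,-3.8306) cross=-11.323
θ=342°:   branch - wants cross < 0 → take C=(2.8481,-3.8306) (cross=-11.323)
θ=342°: ex = (C−B)/|BC| = (0.4743,-0.8804); ey = (0.8804,0.4743)
θ=342°: P = B + 2.94·ex + -2.70·ey = (-0.0317,-4.1779)

θ=113°: -1.78 -2.82
θ=200°: -0.97 -4.33
θ=342°: -0.03 -4.18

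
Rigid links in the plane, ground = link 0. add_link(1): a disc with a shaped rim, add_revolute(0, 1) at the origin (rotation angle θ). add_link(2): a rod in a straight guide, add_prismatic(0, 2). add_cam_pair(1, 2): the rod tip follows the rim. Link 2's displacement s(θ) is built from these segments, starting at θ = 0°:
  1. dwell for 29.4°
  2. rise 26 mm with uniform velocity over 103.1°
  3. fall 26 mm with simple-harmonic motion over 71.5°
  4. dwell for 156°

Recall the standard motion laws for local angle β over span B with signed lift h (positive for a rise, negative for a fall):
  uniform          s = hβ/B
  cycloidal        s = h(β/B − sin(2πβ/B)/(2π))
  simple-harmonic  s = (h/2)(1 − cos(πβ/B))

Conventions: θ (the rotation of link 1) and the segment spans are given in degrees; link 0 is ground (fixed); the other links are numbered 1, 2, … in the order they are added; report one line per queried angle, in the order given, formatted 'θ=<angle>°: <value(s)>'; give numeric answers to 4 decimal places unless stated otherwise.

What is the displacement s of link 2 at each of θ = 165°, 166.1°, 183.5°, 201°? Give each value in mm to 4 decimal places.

segment 1 (0° to 29.4°, dwell): s unchanged at 0.0000
segment 2 (29.4° to 132.5°, uniform, h = 26) is passed completely: s = 0.0000 + (26) = 26.0000
θ = 165° falls in segment 3 (132.5° to 204°, simple-harmonic, h = -26): β = 165 − 132.5 = 32.5°, B = 71.5°; Δs = -26/2·(1 − cos(π·0.4545)) = -11.1499; s = 26.0000 − 11.1499 = 14.8501
θ = 166.1° falls in segment 3 (132.5° to 204°, simple-harmonic, h = -26): β = 166.1 − 132.5 = 33.6°, B = 71.5°; Δs = -26/2·(1 − cos(π·0.4699)) = -11.7737; s = 26.0000 − 11.7737 = 14.2263
θ = 183.5° falls in segment 3 (132.5° to 204°, simple-harmonic, h = -26): β = 183.5 − 132.5 = 51°, B = 71.5°; Δs = -26/2·(1 − cos(π·0.7133)) = -21.0734; s = 26.0000 − 21.0734 = 4.9266
θ = 201° falls in segment 3 (132.5° to 204°, simple-harmonic, h = -26): β = 201 − 132.5 = 68.5°, B = 71.5°; Δs = -26/2·(1 − cos(π·0.9580)) = -25.8872; s = 26.0000 − 25.8872 = 0.1128

θ=165°: 14.8501
θ=166.1°: 14.2263
θ=183.5°: 4.9266
θ=201°: 0.1128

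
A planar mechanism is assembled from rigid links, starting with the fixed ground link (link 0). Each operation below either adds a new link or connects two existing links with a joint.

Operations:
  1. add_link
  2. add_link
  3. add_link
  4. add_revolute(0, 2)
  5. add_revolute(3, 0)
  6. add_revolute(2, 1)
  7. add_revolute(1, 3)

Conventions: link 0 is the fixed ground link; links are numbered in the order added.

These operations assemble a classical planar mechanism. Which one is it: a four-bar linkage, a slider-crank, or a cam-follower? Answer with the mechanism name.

links: 4 (incl. ground); joints: 4 revolute, 0 prismatic, 0 higher (cam) pair, forming one closed loop
4 links in a single 4R loop → four-bar linkage

four-bar linkage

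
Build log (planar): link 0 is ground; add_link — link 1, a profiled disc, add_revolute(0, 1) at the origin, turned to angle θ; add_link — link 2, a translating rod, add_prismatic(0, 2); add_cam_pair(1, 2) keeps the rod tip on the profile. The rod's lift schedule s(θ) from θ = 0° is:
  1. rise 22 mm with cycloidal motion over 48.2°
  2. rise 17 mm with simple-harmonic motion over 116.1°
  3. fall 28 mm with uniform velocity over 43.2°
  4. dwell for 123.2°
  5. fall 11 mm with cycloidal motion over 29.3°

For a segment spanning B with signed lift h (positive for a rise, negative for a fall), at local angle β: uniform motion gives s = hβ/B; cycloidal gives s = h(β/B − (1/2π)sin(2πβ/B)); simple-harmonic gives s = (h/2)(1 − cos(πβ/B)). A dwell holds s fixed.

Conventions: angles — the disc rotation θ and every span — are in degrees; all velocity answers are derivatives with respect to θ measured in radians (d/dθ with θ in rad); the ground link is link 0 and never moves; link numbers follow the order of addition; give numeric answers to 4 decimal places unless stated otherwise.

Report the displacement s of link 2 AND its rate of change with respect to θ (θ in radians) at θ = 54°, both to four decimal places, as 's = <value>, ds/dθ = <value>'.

seg 1 [0°–48.2°] cycloidal, h=22: full span → s += 22 → s = 22.0000
seg 2 [48.2°–164.3°] simple-harmonic, h=17: θ=54° here. β=5.8, B=116.1. 17/2·(1 − cos(π·0.0500)) = 0.1045 → s = 22.1045
velocity in seg [48.2°–164.3°] (simple-harmonic), θ in radians: β = 5.8° = 0.1012 rad, B = 116.1° = 2.0263 rad; ds/dθ = (πh/(2B)) sin(πβ/B) = (π·17/(2·2.0263)) sin(π·0.0500) = 2.059778 mm/rad

s = 22.1045, ds/dθ = 2.0598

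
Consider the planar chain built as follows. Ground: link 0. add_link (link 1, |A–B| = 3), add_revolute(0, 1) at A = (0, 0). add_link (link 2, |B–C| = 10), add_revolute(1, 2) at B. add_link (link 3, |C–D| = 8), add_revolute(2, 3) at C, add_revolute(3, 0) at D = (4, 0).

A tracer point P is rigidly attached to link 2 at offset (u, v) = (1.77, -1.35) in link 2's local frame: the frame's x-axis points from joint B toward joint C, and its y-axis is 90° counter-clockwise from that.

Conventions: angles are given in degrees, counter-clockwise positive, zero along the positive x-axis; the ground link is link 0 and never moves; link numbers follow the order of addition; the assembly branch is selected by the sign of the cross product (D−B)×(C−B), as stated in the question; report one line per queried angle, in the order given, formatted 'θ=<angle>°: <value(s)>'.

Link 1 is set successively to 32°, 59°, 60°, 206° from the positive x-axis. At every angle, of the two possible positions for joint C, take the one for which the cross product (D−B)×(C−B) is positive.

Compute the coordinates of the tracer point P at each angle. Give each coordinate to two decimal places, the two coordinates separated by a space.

A=(0,0), D=(4.00,0)
θ=32°: B = A + 3.00·(cos32°, sin32°) = (2.5441, 1.5898)
θ=32°: |BD| = 2.1557
θ=32°: circle(B,10.00) ∩ circle(D,8.00): a=9.4280, h=3.3337
θ=32°:   candidates: C₊=(11.3700,-3.1117) cross=7.186; C₋=(6.4529,-7.6147) cross=-7.186
θ=32°:   branch + wants cross > 0 → take C=(11.3700,-3.1117) (cross=7.186)
θ=32°: ex = (C−B)/|BC| = (0.8826,-0.4701); ey = (0.4701,0.8826)
θ=32°: P = B + 1.77·ex + -1.35·ey = (3.4716,-0.4339)
θ=59°: B = A + 3.00·(cos59°, sin59°) = (1.5451, 2.5715)
θ=59°: |BD| = 3.5551
θ=59°: circle(B,10.00) ∩ circle(D,8.00): a=6.8407, h=7.2942
θ=59°:   candidates: C₊=(11.5447,2.6603) cross=25.932; C₋=(0.9927,-7.4132) cross=-25.932
θ=59°:   branch + wants cross > 0 → take C=(11.5447,2.6603) (cross=25.932)
θ=59°: ex = (C−B)/|BC| = (1.0000,0.0089); ey = (-0.0089,1.0000)
θ=59°: P = B + 1.77·ex + -1.35·ey = (3.3270,1.2373)
θ=60°: B = A + 3.00·(cos60°, sin60°) = (1.5000, 2.5981)
θ=60°: |BD| = 3.6056
θ=60°: circle(B,10.00) ∩ circle(D,8.00): a=6.7951, h=7.3367
θ=60°:   candidates: C₊=(11.4982,2.7888) cross=26.453; C₋=(0.9249,-7.3854) cross=-26.453
θ=60°:   branch + wants cross > 0 → take C=(11.4982,2.7888) (cross=26.453)
θ=60°: ex = (C−B)/|BC| = (0.9998,0.0191); ey = (-0.0191,0.9998)
θ=60°: P = B + 1.77·ex + -1.35·ey = (3.2954,1.2821)
θ=206°: B = A + 3.00·(cos206°, sin206°) = (-2.6964, -1.3151)
θ=206°: |BD| = 6.8243
θ=206°: circle(B,10.00) ∩ circle(D,8.00): a=6.0498, h=7.9624
θ=206°:   candidates: C₊=(1.7056,7.6639) cross=54.338; C₋=(4.7744,-7.9624) cross=-54.338
θ=206°:   branch + wants cross > 0 → take C=(1.7056,7.6639) (cross=54.338)
θ=206°: ex = (C−B)/|BC| = (0.4402,0.8979); ey = (-0.8979,0.4402)
θ=206°: P = B + 1.77·ex + -1.35·ey = (-0.7051,-0.3201)

θ=32°: 3.47 -0.43
θ=59°: 3.33 1.24
θ=60°: 3.30 1.28
θ=206°: -0.71 -0.32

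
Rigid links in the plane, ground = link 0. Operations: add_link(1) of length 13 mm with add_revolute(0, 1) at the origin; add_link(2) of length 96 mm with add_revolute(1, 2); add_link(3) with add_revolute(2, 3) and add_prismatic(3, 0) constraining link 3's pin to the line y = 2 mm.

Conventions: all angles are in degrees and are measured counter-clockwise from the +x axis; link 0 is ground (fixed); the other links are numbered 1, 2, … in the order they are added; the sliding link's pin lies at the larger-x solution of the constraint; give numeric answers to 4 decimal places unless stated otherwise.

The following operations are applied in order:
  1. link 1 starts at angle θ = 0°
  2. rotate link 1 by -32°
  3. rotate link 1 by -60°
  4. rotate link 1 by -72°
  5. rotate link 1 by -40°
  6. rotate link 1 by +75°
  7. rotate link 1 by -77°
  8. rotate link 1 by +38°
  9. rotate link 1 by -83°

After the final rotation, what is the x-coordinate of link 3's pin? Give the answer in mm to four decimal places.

geometry: r = 13 mm, L = 96 mm, e = 2 mm; θ starts at 0°
rotate link 1 by -32°: θ ← 0° -32° = -32°
rotate link 1 by -60°: θ ← -32° -60° = -92°
rotate link 1 by -72°: θ ← -92° -72° = -164°
rotate link 1 by -40°: θ ← -164° -40° = -204°
rotate link 1 by +75°: θ ← -204° +75° = -129°
rotate link 1 by -77°: θ ← -129° -77° = -206°
rotate link 1 by +38°: θ ← -206° +38° = -168°
rotate link 1 by -83°: θ ← -168° -83° = -251°
crank pin P = (r cos θ, r sin θ) = (-4.232386, 12.291741)
h = r sin θ − e = 12.291741 − 2 = 10.291741
x = r cos θ + √(L² − h²) = -4.232386 + 95.446739 = 91.214353

91.2144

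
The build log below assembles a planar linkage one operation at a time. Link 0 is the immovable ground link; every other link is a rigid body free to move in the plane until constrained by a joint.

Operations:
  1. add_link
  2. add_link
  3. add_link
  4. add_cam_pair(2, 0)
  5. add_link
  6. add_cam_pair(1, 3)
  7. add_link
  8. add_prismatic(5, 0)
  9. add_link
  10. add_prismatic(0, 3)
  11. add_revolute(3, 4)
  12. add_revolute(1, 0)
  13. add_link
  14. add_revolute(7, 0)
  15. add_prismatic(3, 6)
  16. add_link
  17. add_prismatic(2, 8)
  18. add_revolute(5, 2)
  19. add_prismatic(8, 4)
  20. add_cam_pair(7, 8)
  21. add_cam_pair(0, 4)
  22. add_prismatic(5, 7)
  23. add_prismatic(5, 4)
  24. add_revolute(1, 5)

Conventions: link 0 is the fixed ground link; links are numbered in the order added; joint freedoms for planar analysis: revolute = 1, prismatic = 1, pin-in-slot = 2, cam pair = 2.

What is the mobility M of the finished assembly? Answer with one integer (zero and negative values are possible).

(L,J1,J2)=(1,0,0); link0 fixed
link1: (2,0,0)
link2: (3,0,0)
link3: (4,0,0)
C 2-0 [J2]: (4,0,1)
link4: (5,0,1)
C 1-3 [J2]: (5,0,2)
link5: (6,0,2)
P 5-0 [J1]: (6,1,2)
link6: (7,1,2)
P 0-3 [J1]: (7,2,2)
R 3-4 [J1]: (7,3,2)
R 1-0 [J1]: (7,4,2)
link7: (8,4,2)
R 7-0 [J1]: (8,5,2)
P 3-6 [J1]: (8,6,2)
link8: (9,6,2)
P 2-8 [J1]: (9,7,2)
R 5-2 [J1]: (9,8,2)
P 8-4 [J1]: (9,9,2)
C 7-8 [J2]: (9,9,3)
C 0-4 [J2]: (9,9,4)
P 5-7 [J1]: (9,10,4)
P 5-4 [J1]: (9,11,4)
R 1-5 [J1]: (9,12,4)
Grübler: 3·8 − 2·12 − 4 = -4

M = -4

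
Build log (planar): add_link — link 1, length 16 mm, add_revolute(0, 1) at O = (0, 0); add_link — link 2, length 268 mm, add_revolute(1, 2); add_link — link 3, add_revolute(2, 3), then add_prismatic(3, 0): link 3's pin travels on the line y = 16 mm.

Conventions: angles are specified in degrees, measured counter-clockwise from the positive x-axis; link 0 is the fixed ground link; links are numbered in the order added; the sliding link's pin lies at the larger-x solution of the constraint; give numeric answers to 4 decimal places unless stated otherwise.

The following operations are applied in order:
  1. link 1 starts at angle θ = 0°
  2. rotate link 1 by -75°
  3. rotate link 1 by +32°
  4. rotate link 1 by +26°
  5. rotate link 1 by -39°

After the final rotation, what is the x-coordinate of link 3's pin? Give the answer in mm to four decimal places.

geometry: r = 16 mm, L = 268 mm, e = 16 mm; θ starts at 0°
rotate link 1 by -75°: θ ← 0° -75° = -75°
rotate link 1 by +32°: θ ← -75° +32° = -43°
rotate link 1 by +26°: θ ← -43° +26° = -17°
rotate link 1 by -39°: θ ← -17° -39° = -56°
crank pin P = (r cos θ, r sin θ) = (8.947086, -13.264601)
h = r sin θ − e = -13.264601 − 16 = -29.264601
x = r cos θ + √(L² − h²) = 8.947086 + 266.397416 = 275.344502

275.3445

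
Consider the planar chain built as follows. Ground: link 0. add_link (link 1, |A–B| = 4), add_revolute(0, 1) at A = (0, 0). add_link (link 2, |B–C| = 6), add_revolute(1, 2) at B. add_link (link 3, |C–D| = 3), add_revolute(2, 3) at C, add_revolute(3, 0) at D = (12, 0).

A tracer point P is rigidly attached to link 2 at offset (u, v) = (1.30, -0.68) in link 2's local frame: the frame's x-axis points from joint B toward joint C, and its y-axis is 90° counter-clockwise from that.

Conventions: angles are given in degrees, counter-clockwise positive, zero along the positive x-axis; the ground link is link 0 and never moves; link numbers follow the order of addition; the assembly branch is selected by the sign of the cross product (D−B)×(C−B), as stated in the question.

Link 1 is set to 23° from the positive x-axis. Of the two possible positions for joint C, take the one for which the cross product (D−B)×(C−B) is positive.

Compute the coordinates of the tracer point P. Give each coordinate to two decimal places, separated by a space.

A=(0,0), D=(12.00,0)
B = A + 4.00·(cos23°, sin23°) = (3.6820, 1.5629)
|BD| = 8.4635
circle(B,6.00) ∩ circle(D,3.00): a=5.8268, h=1.4310
  candidates: C₊=(9.6729,1.8933) cross=12.112; C₋=(9.1444,-0.9195) cross=-12.112
  branch + wants cross > 0 → take C=(9.6729,1.8933) (cross=12.112)
ex = (C−B)/|BC| = (0.9985,0.0551); ey = (-0.0551,0.9985)
P = B + 1.30·ex + -0.68·ey = (5.0175,0.9555)

5.02 0.96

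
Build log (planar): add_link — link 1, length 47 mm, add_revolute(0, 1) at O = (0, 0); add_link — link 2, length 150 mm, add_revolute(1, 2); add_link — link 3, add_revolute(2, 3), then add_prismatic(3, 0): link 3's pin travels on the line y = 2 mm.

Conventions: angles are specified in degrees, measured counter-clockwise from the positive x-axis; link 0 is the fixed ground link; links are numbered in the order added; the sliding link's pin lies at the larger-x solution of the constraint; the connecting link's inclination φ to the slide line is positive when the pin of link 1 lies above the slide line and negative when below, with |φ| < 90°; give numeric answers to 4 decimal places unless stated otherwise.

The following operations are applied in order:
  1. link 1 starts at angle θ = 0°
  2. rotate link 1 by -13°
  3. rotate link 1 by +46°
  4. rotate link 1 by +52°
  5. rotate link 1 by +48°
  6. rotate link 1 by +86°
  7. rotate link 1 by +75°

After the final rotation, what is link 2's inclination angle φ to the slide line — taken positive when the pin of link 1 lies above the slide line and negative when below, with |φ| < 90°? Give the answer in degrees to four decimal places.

geometry: r = 47 mm, L = 150 mm, e = 2 mm; θ starts at 0°
rotate link 1 by -13°: θ ← 0° -13° = -13°
rotate link 1 by +46°: θ ← -13° +46° = 33°
rotate link 1 by +52°: θ ← 33° +52° = 85°
rotate link 1 by +48°: θ ← 85° +48° = 133°
rotate link 1 by +86°: θ ← 133° +86° = 219°
rotate link 1 by +75°: θ ← 219° +75° = 294°
h = r sin θ − e = -42.936637 − 2 = -44.936637
sin φ = h / L = -44.936637 / 150 = -0.29957758
φ = arcsin(-0.29957758) = -17.432233°

-17.4322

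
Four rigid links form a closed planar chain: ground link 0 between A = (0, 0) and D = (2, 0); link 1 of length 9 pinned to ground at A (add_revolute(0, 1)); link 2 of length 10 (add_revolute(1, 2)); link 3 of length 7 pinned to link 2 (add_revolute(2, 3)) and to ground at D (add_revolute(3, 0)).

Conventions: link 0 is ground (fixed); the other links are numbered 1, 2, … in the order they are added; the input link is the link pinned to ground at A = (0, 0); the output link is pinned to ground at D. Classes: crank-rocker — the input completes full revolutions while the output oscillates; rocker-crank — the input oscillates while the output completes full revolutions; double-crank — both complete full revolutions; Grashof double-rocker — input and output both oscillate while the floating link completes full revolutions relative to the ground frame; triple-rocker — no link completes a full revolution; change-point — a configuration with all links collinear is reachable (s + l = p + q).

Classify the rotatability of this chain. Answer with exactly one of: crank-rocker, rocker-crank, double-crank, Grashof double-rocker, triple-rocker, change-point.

lengths: ground=2, input=9, coupler=10, output=7
sorted: s=2 (shortest), l=10 (longest), p+q=16
s + l = 12 vs p + q = 16
s + l < p + q (Grashof) with shortest = ground link → double-crank

double-crank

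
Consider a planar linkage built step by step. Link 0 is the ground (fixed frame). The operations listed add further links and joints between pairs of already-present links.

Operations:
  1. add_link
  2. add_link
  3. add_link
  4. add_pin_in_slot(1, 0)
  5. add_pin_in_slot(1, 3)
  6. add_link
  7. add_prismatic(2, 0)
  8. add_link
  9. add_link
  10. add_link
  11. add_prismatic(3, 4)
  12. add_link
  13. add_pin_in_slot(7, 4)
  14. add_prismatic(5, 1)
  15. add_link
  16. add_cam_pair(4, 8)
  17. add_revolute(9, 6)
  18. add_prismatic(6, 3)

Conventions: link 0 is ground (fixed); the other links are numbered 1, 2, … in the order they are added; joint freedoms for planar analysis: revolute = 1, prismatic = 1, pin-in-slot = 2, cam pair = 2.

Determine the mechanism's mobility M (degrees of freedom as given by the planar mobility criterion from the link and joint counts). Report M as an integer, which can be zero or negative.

link 0 = ground. State L|J1|J2 = 1|0|0
+link1  2|0|0
+link2  3|0|0
+link3  4|0|0
PS(1,0) f=2→J2  4|0|1
PS(1,3) f=2→J2  4|0|2
+link4  5|0|2
P(2,0) f=1→J1  5|1|2
+link5  6|1|2
+link6  7|1|2
+link7  8|1|2
P(3,4) f=1→J1  8|2|2
+link8  9|2|2
PS(7,4) f=2→J2  9|2|3
P(5,1) f=1→J1  9|3|3
+link9  10|3|3
C(4,8) f=2→J2  10|3|4
R(9,6) f=1→J1  10|4|4
P(6,3) f=1→J1  10|5|4
M = 3(10−1)−2·5−4 = 27−10−4 = 13

M = 13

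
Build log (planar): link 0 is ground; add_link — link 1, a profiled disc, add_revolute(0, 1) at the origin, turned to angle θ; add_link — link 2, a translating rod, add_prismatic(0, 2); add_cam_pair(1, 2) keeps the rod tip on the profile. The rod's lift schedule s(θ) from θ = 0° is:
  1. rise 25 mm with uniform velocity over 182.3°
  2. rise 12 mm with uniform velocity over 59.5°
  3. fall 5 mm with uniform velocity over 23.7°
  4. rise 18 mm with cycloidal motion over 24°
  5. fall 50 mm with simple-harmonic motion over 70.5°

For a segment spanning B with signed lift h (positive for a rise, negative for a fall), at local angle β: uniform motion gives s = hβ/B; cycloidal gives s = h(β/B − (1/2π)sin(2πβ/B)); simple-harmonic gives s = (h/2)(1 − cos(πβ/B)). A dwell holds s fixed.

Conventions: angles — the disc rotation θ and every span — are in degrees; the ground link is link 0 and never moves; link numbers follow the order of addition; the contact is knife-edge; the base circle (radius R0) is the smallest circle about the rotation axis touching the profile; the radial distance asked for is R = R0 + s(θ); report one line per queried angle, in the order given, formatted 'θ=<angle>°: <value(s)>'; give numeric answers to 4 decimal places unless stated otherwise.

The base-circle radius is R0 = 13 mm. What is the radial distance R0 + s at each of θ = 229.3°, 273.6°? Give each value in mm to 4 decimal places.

seg 1 [0°–182.3°] uniform, h=25: full span → s += 25 → s = 25.0000
seg 2 [182.3°–241.8°] uniform, h=12: θ=229.3° here. β=47, B=59.5. 12·47/59.5 = 9.4790 → s = 34.4790
seg 2 [182.3°–241.8°] uniform, h=12: full span → s += 12 → s = 37.0000
seg 3 [241.8°–265.5°] uniform, h=-5: full span → s += -5 → s = 32.0000
seg 4 [265.5°–289.5°] cycloidal, h=18: θ=273.6° here. β=8.1, B=24. 18·(0.3375 − sin(2π·0.3375)/(2π)) = 3.6324 → s = 35.6324
θ=229.3°: R = R0 + s = 13 + 34.4790 = 47.4790
θ=273.6°: R = R0 + s = 13 + 35.6324 = 48.6324

θ=229.3°: 47.4790
θ=273.6°: 48.6324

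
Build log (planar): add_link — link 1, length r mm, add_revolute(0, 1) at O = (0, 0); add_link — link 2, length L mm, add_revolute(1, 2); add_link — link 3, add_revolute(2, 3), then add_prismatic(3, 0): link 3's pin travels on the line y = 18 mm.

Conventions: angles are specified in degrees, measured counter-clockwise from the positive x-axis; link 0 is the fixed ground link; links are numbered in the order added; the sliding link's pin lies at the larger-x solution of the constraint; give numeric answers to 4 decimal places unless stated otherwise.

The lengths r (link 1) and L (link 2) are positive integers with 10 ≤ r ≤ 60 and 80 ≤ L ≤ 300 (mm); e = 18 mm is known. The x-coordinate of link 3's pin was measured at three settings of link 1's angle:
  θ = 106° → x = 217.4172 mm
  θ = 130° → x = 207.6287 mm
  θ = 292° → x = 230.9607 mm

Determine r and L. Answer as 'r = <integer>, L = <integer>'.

constraint per measurement: (x − r cos θ)² + (r sin θ − e)² = L²
subtracting the θ₁ and θ₂ equations cancels the r² and L² terms:
r = (x₁² − x₂²) / (2[(x₁cos θ₁ + e sin θ₁) − (x₂cos θ₂ + e sin θ₂)]) = 27.0002 → r = 27
L² = (x₁ − r cos θ₁)² + (r sin θ₁ − e)² = 50625.0208 → L = 225.0000 → L = 225
check at θ₃=292°: x = 230.9607 (printed 230.9607) ✓

r = 27, L = 225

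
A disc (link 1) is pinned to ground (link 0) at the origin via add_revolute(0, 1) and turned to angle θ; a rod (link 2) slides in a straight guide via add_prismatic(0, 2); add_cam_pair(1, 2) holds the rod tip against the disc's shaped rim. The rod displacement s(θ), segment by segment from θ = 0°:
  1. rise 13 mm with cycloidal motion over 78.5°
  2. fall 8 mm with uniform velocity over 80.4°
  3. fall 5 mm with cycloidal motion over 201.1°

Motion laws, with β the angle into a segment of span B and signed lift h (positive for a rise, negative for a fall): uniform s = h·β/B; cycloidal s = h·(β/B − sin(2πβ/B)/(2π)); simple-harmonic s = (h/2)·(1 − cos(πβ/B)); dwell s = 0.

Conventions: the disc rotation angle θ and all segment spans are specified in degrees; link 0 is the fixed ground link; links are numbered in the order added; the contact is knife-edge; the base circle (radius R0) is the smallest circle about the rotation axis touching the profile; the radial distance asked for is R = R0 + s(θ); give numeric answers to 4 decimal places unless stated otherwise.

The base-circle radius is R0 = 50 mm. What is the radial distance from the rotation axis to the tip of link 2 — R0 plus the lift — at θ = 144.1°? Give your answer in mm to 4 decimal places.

segment 1 (0° to 78.5°, cycloidal, h = 13) is passed completely: s = 0.0000 + (13) = 13.0000
θ = 144.1° falls in segment 2 (78.5° to 158.9°, uniform, h = -8): β = 144.1 − 78.5 = 65.6°, B = 80.4°; Δs = -8·65.6/80.4 = -6.5274; s = 13.0000 − 6.5274 = 6.4726
R = R0 + s = 50 + 6.4726 = 56.4726

56.4726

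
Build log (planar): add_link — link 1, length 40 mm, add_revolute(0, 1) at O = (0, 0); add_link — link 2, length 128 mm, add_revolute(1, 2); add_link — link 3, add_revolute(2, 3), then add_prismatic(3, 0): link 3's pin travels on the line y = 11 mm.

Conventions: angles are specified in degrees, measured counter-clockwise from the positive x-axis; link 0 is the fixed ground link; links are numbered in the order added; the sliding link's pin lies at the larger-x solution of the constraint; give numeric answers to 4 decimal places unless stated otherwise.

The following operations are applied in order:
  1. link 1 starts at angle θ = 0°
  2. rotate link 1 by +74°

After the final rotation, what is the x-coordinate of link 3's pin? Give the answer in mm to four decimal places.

geometry: r = 40 mm, L = 128 mm, e = 11 mm; θ starts at 0°
rotate link 1 by +74°: θ ← 0° +74° = 74°
crank pin P = (r cos θ, r sin θ) = (11.025494, 38.450468)
h = r sin θ − e = 38.450468 − 11 = 27.450468
x = r cos θ + √(L² − h²) = 11.025494 + 125.021885 = 136.047380

136.0474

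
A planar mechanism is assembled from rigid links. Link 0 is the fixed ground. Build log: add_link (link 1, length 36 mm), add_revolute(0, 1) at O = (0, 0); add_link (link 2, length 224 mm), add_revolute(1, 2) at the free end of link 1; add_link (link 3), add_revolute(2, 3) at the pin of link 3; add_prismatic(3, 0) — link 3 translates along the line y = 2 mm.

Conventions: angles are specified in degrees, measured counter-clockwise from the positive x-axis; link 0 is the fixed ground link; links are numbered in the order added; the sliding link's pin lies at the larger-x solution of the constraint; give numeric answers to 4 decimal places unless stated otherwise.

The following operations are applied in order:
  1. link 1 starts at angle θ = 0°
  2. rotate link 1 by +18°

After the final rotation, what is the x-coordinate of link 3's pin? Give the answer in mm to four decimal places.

geometry: r = 36 mm, L = 224 mm, e = 2 mm; θ starts at 0°
rotate link 1 by +18°: θ ← 0° +18° = 18°
crank pin P = (r cos θ, r sin θ) = (34.238035, 11.124612)
h = r sin θ − e = 11.124612 − 2 = 9.124612
x = r cos θ + √(L² − h²) = 34.238035 + 223.814078 = 258.052112

258.0521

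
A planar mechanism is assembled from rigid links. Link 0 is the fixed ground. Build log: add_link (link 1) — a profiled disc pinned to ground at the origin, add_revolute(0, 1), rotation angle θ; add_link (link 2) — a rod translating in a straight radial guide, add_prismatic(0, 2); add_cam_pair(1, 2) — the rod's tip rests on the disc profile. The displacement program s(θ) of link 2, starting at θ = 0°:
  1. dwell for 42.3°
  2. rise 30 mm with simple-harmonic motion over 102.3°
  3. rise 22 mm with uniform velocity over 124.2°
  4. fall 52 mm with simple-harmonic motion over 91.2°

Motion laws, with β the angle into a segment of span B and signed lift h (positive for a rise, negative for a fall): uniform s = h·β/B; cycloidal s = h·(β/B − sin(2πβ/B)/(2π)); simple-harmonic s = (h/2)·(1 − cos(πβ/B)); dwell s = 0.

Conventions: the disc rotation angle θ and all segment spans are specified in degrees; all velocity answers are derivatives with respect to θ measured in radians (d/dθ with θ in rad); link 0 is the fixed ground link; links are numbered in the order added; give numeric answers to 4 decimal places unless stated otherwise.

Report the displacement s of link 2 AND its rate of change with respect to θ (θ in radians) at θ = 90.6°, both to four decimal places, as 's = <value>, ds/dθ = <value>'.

seg 1 [0°–42.3°] dwell: s stays 0.0000
seg 2 [42.3°–144.6°] simple-harmonic, h=30: θ=90.6° here. β=48.3, B=102.3. 30/2·(1 − cos(π·0.4721)) = 13.6888 → s = 13.6888
velocity in seg [42.3°–144.6°] (simple-harmonic), θ in radians: β = 48.3° = 0.8430 rad, B = 102.3° = 1.7855 rad; ds/dθ = (πh/(2B)) sin(πβ/B) = (π·30/(2·1.7855)) sin(π·0.4721) = 26.291939 mm/rad

s = 13.6888, ds/dθ = 26.2919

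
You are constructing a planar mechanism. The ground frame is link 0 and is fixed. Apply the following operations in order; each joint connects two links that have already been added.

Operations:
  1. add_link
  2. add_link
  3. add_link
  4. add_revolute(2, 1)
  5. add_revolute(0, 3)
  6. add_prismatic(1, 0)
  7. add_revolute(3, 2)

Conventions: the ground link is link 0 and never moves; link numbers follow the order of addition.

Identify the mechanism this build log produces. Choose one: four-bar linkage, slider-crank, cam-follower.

links: 4 (incl. ground); joints: 3 revolute, 1 prismatic, 0 higher (cam) pair, forming one closed loop
4 links, 3 revolutes + 1 prismatic in one loop → slider-crank

slider-crank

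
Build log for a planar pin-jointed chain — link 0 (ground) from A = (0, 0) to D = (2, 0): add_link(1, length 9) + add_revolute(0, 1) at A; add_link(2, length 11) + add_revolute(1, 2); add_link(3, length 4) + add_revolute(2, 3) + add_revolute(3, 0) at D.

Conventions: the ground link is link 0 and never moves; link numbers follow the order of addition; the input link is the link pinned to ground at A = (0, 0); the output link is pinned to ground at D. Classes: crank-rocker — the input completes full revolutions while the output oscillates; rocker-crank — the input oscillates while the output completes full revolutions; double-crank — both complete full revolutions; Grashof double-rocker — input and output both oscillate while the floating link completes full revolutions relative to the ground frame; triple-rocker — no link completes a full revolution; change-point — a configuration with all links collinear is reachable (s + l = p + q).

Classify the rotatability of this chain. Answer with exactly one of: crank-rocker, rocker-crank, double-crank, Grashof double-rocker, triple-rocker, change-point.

lengths: ground=2, input=9, coupler=11, output=4
sorted: s=2 (shortest), l=11 (longest), p+q=13
s + l = 13 vs p + q = 13
s + l = p + q → change-point (collinear configuration reachable)

change-point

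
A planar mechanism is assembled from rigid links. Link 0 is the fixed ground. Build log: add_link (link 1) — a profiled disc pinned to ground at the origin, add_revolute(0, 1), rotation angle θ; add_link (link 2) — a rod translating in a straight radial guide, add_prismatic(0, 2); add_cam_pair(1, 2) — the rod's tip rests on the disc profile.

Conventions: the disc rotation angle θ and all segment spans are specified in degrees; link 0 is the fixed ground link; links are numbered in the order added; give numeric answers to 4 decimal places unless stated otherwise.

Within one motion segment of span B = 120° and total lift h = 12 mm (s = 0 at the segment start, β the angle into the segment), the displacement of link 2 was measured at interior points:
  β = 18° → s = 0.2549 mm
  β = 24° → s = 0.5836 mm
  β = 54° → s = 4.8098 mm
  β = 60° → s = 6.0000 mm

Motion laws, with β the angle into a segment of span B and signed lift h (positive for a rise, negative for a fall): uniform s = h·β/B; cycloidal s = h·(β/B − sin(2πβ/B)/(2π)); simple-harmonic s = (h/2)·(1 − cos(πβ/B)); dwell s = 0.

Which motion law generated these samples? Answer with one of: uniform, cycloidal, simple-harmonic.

candidates at β/B = r: uniform s = h·r (linear in β); cycloidal s = h·(r − sin(2πr)/(2π)); simple-harmonic s = (h/2)(1 − cos(πr))
β=18°: printed 0.2549 | uniform 1.8000, cycloidal 0.2549, simple-harmonic 0.6540
β=24°: printed 0.5836 | uniform 2.4000, cycloidal 0.5836, simple-harmonic 1.1459
β=54°: printed 4.8098 | uniform 5.4000, cycloidal 4.8098, simple-harmonic 5.0614
β=60°: printed 6.0000 | uniform 6.0000, cycloidal 6.0000, simple-harmonic 6.0000
only one law matches every sample → cycloidal

cycloidal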